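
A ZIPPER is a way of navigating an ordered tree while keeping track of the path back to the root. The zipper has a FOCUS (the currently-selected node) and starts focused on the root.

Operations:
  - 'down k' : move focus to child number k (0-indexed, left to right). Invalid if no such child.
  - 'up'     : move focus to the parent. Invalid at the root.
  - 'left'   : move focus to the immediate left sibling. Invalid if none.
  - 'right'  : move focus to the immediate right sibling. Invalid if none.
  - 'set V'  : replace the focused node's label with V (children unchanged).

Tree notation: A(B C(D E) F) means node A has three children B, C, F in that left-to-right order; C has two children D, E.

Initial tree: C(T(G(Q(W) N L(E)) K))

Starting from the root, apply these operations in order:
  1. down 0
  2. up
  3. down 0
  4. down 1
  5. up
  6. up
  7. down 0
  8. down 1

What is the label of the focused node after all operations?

Answer: K

Derivation:
Step 1 (down 0): focus=T path=0 depth=1 children=['G', 'K'] left=[] right=[] parent=C
Step 2 (up): focus=C path=root depth=0 children=['T'] (at root)
Step 3 (down 0): focus=T path=0 depth=1 children=['G', 'K'] left=[] right=[] parent=C
Step 4 (down 1): focus=K path=0/1 depth=2 children=[] left=['G'] right=[] parent=T
Step 5 (up): focus=T path=0 depth=1 children=['G', 'K'] left=[] right=[] parent=C
Step 6 (up): focus=C path=root depth=0 children=['T'] (at root)
Step 7 (down 0): focus=T path=0 depth=1 children=['G', 'K'] left=[] right=[] parent=C
Step 8 (down 1): focus=K path=0/1 depth=2 children=[] left=['G'] right=[] parent=T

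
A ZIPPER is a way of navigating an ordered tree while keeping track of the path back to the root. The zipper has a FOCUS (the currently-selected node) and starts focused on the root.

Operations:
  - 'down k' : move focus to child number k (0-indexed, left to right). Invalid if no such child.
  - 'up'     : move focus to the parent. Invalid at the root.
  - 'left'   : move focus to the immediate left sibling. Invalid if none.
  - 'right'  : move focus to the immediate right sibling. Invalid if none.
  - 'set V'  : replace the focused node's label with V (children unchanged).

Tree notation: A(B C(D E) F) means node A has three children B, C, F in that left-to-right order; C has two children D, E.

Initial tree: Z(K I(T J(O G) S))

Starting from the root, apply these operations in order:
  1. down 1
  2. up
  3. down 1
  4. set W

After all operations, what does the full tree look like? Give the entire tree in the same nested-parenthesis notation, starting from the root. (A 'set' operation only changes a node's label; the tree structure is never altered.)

Answer: Z(K W(T J(O G) S))

Derivation:
Step 1 (down 1): focus=I path=1 depth=1 children=['T', 'J', 'S'] left=['K'] right=[] parent=Z
Step 2 (up): focus=Z path=root depth=0 children=['K', 'I'] (at root)
Step 3 (down 1): focus=I path=1 depth=1 children=['T', 'J', 'S'] left=['K'] right=[] parent=Z
Step 4 (set W): focus=W path=1 depth=1 children=['T', 'J', 'S'] left=['K'] right=[] parent=Z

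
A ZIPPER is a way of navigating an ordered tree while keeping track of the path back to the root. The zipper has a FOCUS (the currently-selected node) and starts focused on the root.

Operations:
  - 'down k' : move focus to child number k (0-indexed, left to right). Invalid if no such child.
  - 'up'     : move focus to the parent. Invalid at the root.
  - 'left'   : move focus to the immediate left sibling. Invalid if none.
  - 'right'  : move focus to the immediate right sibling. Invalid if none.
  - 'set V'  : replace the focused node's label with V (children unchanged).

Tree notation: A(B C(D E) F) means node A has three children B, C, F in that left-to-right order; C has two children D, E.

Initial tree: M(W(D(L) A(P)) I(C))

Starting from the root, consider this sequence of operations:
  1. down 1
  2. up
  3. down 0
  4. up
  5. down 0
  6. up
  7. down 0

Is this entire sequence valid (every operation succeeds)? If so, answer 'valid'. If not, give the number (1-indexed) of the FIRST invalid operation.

Step 1 (down 1): focus=I path=1 depth=1 children=['C'] left=['W'] right=[] parent=M
Step 2 (up): focus=M path=root depth=0 children=['W', 'I'] (at root)
Step 3 (down 0): focus=W path=0 depth=1 children=['D', 'A'] left=[] right=['I'] parent=M
Step 4 (up): focus=M path=root depth=0 children=['W', 'I'] (at root)
Step 5 (down 0): focus=W path=0 depth=1 children=['D', 'A'] left=[] right=['I'] parent=M
Step 6 (up): focus=M path=root depth=0 children=['W', 'I'] (at root)
Step 7 (down 0): focus=W path=0 depth=1 children=['D', 'A'] left=[] right=['I'] parent=M

Answer: valid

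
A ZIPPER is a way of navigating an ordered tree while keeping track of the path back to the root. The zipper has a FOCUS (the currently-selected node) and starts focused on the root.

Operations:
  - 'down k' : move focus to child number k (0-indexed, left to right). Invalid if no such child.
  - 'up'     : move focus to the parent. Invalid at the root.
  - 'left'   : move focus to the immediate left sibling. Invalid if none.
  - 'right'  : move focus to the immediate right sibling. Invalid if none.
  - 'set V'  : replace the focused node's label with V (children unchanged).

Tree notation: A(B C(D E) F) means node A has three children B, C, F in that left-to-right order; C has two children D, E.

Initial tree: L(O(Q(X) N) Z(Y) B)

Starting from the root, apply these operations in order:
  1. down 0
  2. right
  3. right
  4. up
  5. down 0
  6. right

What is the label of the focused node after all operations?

Step 1 (down 0): focus=O path=0 depth=1 children=['Q', 'N'] left=[] right=['Z', 'B'] parent=L
Step 2 (right): focus=Z path=1 depth=1 children=['Y'] left=['O'] right=['B'] parent=L
Step 3 (right): focus=B path=2 depth=1 children=[] left=['O', 'Z'] right=[] parent=L
Step 4 (up): focus=L path=root depth=0 children=['O', 'Z', 'B'] (at root)
Step 5 (down 0): focus=O path=0 depth=1 children=['Q', 'N'] left=[] right=['Z', 'B'] parent=L
Step 6 (right): focus=Z path=1 depth=1 children=['Y'] left=['O'] right=['B'] parent=L

Answer: Z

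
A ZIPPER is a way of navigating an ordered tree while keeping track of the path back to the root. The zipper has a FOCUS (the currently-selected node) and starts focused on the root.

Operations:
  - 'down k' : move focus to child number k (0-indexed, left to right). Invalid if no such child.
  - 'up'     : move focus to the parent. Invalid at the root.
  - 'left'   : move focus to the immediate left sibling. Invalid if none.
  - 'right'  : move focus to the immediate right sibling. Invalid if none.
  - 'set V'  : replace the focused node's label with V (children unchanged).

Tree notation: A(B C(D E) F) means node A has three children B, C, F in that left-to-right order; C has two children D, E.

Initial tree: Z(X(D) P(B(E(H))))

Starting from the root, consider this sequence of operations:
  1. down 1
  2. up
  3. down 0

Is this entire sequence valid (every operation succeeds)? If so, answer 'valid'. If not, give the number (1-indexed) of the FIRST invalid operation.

Step 1 (down 1): focus=P path=1 depth=1 children=['B'] left=['X'] right=[] parent=Z
Step 2 (up): focus=Z path=root depth=0 children=['X', 'P'] (at root)
Step 3 (down 0): focus=X path=0 depth=1 children=['D'] left=[] right=['P'] parent=Z

Answer: valid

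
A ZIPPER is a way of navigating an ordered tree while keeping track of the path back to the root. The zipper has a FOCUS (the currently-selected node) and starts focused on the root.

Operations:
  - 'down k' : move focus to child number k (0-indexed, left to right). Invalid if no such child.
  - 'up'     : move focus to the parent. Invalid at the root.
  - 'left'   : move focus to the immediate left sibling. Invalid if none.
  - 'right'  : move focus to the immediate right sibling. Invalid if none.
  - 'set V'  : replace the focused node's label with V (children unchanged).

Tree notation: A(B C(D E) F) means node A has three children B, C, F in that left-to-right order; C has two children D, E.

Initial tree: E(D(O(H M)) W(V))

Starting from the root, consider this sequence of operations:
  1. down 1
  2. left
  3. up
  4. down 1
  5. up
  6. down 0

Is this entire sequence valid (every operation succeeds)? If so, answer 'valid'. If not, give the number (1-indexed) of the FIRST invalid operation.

Answer: valid

Derivation:
Step 1 (down 1): focus=W path=1 depth=1 children=['V'] left=['D'] right=[] parent=E
Step 2 (left): focus=D path=0 depth=1 children=['O'] left=[] right=['W'] parent=E
Step 3 (up): focus=E path=root depth=0 children=['D', 'W'] (at root)
Step 4 (down 1): focus=W path=1 depth=1 children=['V'] left=['D'] right=[] parent=E
Step 5 (up): focus=E path=root depth=0 children=['D', 'W'] (at root)
Step 6 (down 0): focus=D path=0 depth=1 children=['O'] left=[] right=['W'] parent=E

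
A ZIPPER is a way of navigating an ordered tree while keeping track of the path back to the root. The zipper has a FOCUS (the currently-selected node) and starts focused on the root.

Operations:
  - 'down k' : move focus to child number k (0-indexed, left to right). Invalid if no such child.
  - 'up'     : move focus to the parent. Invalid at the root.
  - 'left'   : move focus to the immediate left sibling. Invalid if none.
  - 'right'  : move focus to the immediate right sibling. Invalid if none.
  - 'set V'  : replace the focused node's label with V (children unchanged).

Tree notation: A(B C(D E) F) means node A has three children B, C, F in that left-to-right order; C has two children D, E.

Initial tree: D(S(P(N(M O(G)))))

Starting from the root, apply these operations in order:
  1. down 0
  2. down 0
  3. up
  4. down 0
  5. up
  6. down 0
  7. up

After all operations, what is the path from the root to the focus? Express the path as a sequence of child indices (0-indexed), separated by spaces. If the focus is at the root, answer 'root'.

Answer: 0

Derivation:
Step 1 (down 0): focus=S path=0 depth=1 children=['P'] left=[] right=[] parent=D
Step 2 (down 0): focus=P path=0/0 depth=2 children=['N'] left=[] right=[] parent=S
Step 3 (up): focus=S path=0 depth=1 children=['P'] left=[] right=[] parent=D
Step 4 (down 0): focus=P path=0/0 depth=2 children=['N'] left=[] right=[] parent=S
Step 5 (up): focus=S path=0 depth=1 children=['P'] left=[] right=[] parent=D
Step 6 (down 0): focus=P path=0/0 depth=2 children=['N'] left=[] right=[] parent=S
Step 7 (up): focus=S path=0 depth=1 children=['P'] left=[] right=[] parent=D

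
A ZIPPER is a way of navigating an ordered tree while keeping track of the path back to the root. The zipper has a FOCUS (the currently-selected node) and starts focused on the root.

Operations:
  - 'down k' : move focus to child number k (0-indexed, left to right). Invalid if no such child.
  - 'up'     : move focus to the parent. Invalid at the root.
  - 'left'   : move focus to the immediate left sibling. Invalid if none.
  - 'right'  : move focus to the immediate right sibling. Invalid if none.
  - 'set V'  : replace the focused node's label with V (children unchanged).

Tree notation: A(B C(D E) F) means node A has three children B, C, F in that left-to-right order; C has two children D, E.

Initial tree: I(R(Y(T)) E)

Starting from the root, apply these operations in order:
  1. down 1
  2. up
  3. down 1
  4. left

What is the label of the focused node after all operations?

Answer: R

Derivation:
Step 1 (down 1): focus=E path=1 depth=1 children=[] left=['R'] right=[] parent=I
Step 2 (up): focus=I path=root depth=0 children=['R', 'E'] (at root)
Step 3 (down 1): focus=E path=1 depth=1 children=[] left=['R'] right=[] parent=I
Step 4 (left): focus=R path=0 depth=1 children=['Y'] left=[] right=['E'] parent=I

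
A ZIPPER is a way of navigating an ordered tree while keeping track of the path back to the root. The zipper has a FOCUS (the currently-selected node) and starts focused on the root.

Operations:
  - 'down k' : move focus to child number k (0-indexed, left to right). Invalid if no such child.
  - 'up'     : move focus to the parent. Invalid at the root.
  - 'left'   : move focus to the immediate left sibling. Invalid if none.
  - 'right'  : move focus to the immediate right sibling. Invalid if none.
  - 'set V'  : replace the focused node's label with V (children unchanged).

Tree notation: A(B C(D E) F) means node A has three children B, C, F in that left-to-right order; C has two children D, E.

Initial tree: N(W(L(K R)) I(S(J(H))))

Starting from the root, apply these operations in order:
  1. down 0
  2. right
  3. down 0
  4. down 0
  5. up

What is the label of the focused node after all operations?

Step 1 (down 0): focus=W path=0 depth=1 children=['L'] left=[] right=['I'] parent=N
Step 2 (right): focus=I path=1 depth=1 children=['S'] left=['W'] right=[] parent=N
Step 3 (down 0): focus=S path=1/0 depth=2 children=['J'] left=[] right=[] parent=I
Step 4 (down 0): focus=J path=1/0/0 depth=3 children=['H'] left=[] right=[] parent=S
Step 5 (up): focus=S path=1/0 depth=2 children=['J'] left=[] right=[] parent=I

Answer: S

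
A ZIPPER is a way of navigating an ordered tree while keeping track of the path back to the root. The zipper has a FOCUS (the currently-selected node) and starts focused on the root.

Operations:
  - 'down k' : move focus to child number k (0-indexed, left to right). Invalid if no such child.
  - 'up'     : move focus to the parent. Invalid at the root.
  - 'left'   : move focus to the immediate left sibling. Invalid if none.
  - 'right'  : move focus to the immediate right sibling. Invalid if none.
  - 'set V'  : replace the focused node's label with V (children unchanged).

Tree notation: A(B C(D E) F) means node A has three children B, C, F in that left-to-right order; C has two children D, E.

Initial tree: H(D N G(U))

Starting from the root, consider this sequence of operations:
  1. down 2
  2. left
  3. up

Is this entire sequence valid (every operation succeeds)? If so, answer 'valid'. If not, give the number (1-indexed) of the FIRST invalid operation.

Answer: valid

Derivation:
Step 1 (down 2): focus=G path=2 depth=1 children=['U'] left=['D', 'N'] right=[] parent=H
Step 2 (left): focus=N path=1 depth=1 children=[] left=['D'] right=['G'] parent=H
Step 3 (up): focus=H path=root depth=0 children=['D', 'N', 'G'] (at root)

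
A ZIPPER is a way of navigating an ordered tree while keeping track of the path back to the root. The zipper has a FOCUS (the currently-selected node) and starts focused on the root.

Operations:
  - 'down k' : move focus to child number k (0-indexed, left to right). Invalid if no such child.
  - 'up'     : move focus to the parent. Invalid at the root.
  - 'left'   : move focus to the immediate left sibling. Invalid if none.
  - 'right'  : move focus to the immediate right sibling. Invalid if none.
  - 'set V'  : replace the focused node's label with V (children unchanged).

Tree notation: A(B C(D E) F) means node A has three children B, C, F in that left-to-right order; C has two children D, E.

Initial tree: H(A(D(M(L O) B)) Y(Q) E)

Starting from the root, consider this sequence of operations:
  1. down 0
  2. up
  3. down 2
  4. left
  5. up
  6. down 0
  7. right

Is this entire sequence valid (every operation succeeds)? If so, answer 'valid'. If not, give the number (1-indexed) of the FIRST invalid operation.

Answer: valid

Derivation:
Step 1 (down 0): focus=A path=0 depth=1 children=['D'] left=[] right=['Y', 'E'] parent=H
Step 2 (up): focus=H path=root depth=0 children=['A', 'Y', 'E'] (at root)
Step 3 (down 2): focus=E path=2 depth=1 children=[] left=['A', 'Y'] right=[] parent=H
Step 4 (left): focus=Y path=1 depth=1 children=['Q'] left=['A'] right=['E'] parent=H
Step 5 (up): focus=H path=root depth=0 children=['A', 'Y', 'E'] (at root)
Step 6 (down 0): focus=A path=0 depth=1 children=['D'] left=[] right=['Y', 'E'] parent=H
Step 7 (right): focus=Y path=1 depth=1 children=['Q'] left=['A'] right=['E'] parent=H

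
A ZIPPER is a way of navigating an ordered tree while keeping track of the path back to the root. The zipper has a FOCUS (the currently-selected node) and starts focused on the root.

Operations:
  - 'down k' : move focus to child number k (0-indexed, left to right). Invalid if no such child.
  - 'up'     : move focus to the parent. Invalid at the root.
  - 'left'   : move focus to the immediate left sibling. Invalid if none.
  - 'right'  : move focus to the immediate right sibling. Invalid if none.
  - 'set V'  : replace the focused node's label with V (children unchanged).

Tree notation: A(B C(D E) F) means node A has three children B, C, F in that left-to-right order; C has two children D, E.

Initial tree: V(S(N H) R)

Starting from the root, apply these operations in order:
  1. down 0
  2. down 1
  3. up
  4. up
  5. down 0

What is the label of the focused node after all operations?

Answer: S

Derivation:
Step 1 (down 0): focus=S path=0 depth=1 children=['N', 'H'] left=[] right=['R'] parent=V
Step 2 (down 1): focus=H path=0/1 depth=2 children=[] left=['N'] right=[] parent=S
Step 3 (up): focus=S path=0 depth=1 children=['N', 'H'] left=[] right=['R'] parent=V
Step 4 (up): focus=V path=root depth=0 children=['S', 'R'] (at root)
Step 5 (down 0): focus=S path=0 depth=1 children=['N', 'H'] left=[] right=['R'] parent=V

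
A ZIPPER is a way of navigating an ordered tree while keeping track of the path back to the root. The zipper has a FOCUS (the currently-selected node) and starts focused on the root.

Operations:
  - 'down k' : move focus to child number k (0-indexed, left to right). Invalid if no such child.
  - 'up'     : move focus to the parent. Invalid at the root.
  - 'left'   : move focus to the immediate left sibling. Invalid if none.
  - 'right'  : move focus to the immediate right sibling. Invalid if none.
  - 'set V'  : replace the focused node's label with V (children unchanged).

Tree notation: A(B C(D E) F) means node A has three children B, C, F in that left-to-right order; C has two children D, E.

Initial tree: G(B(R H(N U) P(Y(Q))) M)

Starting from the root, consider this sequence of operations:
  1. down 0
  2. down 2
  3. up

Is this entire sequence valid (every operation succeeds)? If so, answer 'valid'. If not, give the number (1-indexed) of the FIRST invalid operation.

Answer: valid

Derivation:
Step 1 (down 0): focus=B path=0 depth=1 children=['R', 'H', 'P'] left=[] right=['M'] parent=G
Step 2 (down 2): focus=P path=0/2 depth=2 children=['Y'] left=['R', 'H'] right=[] parent=B
Step 3 (up): focus=B path=0 depth=1 children=['R', 'H', 'P'] left=[] right=['M'] parent=G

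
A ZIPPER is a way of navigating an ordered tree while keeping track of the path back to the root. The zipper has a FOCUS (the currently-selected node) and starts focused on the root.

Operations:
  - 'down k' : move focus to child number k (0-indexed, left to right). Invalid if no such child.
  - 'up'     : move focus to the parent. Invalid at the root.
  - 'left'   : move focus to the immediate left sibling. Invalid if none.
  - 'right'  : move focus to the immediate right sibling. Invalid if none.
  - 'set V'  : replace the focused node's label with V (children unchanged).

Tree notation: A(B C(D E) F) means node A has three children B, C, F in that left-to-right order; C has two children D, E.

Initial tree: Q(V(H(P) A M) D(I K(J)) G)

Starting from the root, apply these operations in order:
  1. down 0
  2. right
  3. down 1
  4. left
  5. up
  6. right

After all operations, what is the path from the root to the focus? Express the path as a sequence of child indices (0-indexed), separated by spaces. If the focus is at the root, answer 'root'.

Answer: 2

Derivation:
Step 1 (down 0): focus=V path=0 depth=1 children=['H', 'A', 'M'] left=[] right=['D', 'G'] parent=Q
Step 2 (right): focus=D path=1 depth=1 children=['I', 'K'] left=['V'] right=['G'] parent=Q
Step 3 (down 1): focus=K path=1/1 depth=2 children=['J'] left=['I'] right=[] parent=D
Step 4 (left): focus=I path=1/0 depth=2 children=[] left=[] right=['K'] parent=D
Step 5 (up): focus=D path=1 depth=1 children=['I', 'K'] left=['V'] right=['G'] parent=Q
Step 6 (right): focus=G path=2 depth=1 children=[] left=['V', 'D'] right=[] parent=Q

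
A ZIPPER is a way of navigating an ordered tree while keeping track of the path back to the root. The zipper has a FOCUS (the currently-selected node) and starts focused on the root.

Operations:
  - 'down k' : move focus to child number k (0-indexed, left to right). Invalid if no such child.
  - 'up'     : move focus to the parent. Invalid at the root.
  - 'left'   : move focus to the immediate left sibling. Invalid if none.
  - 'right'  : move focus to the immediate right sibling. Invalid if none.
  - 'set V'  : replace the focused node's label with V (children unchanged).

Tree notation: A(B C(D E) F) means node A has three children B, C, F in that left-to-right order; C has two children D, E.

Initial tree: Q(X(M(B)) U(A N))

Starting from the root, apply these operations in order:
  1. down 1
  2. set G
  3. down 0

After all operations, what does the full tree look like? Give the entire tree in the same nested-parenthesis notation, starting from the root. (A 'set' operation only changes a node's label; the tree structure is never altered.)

Step 1 (down 1): focus=U path=1 depth=1 children=['A', 'N'] left=['X'] right=[] parent=Q
Step 2 (set G): focus=G path=1 depth=1 children=['A', 'N'] left=['X'] right=[] parent=Q
Step 3 (down 0): focus=A path=1/0 depth=2 children=[] left=[] right=['N'] parent=G

Answer: Q(X(M(B)) G(A N))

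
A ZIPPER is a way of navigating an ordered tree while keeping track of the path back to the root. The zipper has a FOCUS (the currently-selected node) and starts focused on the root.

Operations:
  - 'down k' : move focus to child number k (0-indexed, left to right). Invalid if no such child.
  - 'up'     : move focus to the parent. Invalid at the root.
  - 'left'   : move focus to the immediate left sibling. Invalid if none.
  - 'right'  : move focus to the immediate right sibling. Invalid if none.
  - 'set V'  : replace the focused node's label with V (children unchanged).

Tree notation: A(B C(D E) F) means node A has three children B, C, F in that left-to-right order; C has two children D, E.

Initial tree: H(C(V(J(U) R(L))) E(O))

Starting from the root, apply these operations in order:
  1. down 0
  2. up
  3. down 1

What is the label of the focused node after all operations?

Step 1 (down 0): focus=C path=0 depth=1 children=['V'] left=[] right=['E'] parent=H
Step 2 (up): focus=H path=root depth=0 children=['C', 'E'] (at root)
Step 3 (down 1): focus=E path=1 depth=1 children=['O'] left=['C'] right=[] parent=H

Answer: E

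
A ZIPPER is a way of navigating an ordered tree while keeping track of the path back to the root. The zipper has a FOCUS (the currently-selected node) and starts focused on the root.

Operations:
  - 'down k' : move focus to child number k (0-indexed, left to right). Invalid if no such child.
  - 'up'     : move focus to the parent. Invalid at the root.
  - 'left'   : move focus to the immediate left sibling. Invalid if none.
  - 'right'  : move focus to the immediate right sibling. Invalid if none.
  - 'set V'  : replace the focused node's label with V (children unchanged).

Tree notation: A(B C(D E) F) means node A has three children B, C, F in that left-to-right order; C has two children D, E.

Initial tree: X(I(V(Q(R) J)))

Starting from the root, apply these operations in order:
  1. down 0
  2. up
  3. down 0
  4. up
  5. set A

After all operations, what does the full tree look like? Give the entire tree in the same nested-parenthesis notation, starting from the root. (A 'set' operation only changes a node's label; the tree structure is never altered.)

Step 1 (down 0): focus=I path=0 depth=1 children=['V'] left=[] right=[] parent=X
Step 2 (up): focus=X path=root depth=0 children=['I'] (at root)
Step 3 (down 0): focus=I path=0 depth=1 children=['V'] left=[] right=[] parent=X
Step 4 (up): focus=X path=root depth=0 children=['I'] (at root)
Step 5 (set A): focus=A path=root depth=0 children=['I'] (at root)

Answer: A(I(V(Q(R) J)))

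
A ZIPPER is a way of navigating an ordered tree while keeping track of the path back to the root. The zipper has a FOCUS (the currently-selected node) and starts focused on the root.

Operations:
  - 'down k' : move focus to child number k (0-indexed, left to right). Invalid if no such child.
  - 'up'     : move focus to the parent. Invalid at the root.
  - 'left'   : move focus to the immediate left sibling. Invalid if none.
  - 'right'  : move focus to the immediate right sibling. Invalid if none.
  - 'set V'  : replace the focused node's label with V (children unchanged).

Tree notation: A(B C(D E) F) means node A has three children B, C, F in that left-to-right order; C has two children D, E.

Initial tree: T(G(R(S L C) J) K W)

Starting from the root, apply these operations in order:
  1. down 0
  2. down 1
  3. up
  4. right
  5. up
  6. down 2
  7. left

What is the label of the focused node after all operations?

Step 1 (down 0): focus=G path=0 depth=1 children=['R', 'J'] left=[] right=['K', 'W'] parent=T
Step 2 (down 1): focus=J path=0/1 depth=2 children=[] left=['R'] right=[] parent=G
Step 3 (up): focus=G path=0 depth=1 children=['R', 'J'] left=[] right=['K', 'W'] parent=T
Step 4 (right): focus=K path=1 depth=1 children=[] left=['G'] right=['W'] parent=T
Step 5 (up): focus=T path=root depth=0 children=['G', 'K', 'W'] (at root)
Step 6 (down 2): focus=W path=2 depth=1 children=[] left=['G', 'K'] right=[] parent=T
Step 7 (left): focus=K path=1 depth=1 children=[] left=['G'] right=['W'] parent=T

Answer: K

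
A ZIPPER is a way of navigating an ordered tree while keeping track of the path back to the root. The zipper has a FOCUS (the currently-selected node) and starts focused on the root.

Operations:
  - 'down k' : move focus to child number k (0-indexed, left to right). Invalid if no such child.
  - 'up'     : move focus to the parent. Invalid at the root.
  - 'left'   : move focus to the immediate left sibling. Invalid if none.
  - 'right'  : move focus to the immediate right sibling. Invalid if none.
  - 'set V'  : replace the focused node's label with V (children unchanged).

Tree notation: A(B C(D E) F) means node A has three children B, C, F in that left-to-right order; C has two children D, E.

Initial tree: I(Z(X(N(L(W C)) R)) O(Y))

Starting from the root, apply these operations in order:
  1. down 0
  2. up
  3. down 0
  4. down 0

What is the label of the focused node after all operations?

Step 1 (down 0): focus=Z path=0 depth=1 children=['X'] left=[] right=['O'] parent=I
Step 2 (up): focus=I path=root depth=0 children=['Z', 'O'] (at root)
Step 3 (down 0): focus=Z path=0 depth=1 children=['X'] left=[] right=['O'] parent=I
Step 4 (down 0): focus=X path=0/0 depth=2 children=['N', 'R'] left=[] right=[] parent=Z

Answer: X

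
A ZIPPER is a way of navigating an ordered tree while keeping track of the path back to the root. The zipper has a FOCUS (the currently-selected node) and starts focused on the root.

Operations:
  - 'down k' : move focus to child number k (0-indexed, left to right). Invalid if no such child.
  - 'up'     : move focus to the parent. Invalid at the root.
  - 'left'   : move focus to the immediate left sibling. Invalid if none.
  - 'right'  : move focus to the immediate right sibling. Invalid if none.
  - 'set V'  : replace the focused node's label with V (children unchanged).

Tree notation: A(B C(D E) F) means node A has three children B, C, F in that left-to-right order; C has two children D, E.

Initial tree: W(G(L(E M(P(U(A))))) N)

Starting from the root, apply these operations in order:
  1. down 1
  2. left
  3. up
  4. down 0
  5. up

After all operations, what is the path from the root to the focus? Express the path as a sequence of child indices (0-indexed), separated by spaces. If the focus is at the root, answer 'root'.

Answer: root

Derivation:
Step 1 (down 1): focus=N path=1 depth=1 children=[] left=['G'] right=[] parent=W
Step 2 (left): focus=G path=0 depth=1 children=['L'] left=[] right=['N'] parent=W
Step 3 (up): focus=W path=root depth=0 children=['G', 'N'] (at root)
Step 4 (down 0): focus=G path=0 depth=1 children=['L'] left=[] right=['N'] parent=W
Step 5 (up): focus=W path=root depth=0 children=['G', 'N'] (at root)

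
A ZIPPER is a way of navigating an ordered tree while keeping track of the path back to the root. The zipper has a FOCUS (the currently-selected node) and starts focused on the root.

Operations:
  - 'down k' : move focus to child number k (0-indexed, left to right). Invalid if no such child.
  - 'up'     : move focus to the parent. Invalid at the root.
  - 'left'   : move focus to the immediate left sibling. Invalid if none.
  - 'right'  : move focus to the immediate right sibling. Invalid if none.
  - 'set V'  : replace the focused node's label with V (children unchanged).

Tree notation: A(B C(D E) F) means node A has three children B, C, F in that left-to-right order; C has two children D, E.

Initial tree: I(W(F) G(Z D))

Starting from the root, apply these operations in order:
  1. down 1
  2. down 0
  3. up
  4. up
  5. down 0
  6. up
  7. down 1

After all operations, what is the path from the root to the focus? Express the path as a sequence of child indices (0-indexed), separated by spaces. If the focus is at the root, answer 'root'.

Answer: 1

Derivation:
Step 1 (down 1): focus=G path=1 depth=1 children=['Z', 'D'] left=['W'] right=[] parent=I
Step 2 (down 0): focus=Z path=1/0 depth=2 children=[] left=[] right=['D'] parent=G
Step 3 (up): focus=G path=1 depth=1 children=['Z', 'D'] left=['W'] right=[] parent=I
Step 4 (up): focus=I path=root depth=0 children=['W', 'G'] (at root)
Step 5 (down 0): focus=W path=0 depth=1 children=['F'] left=[] right=['G'] parent=I
Step 6 (up): focus=I path=root depth=0 children=['W', 'G'] (at root)
Step 7 (down 1): focus=G path=1 depth=1 children=['Z', 'D'] left=['W'] right=[] parent=I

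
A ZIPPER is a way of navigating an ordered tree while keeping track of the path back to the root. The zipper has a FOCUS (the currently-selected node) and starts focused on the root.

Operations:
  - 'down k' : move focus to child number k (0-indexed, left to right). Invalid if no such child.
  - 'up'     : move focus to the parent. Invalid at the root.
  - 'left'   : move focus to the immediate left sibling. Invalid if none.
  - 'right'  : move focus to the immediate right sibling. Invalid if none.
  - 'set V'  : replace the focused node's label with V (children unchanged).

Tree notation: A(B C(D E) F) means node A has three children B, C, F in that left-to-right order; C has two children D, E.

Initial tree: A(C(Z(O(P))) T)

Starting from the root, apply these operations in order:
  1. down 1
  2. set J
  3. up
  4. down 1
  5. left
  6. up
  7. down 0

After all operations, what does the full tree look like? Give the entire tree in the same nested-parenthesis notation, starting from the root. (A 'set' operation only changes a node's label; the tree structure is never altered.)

Step 1 (down 1): focus=T path=1 depth=1 children=[] left=['C'] right=[] parent=A
Step 2 (set J): focus=J path=1 depth=1 children=[] left=['C'] right=[] parent=A
Step 3 (up): focus=A path=root depth=0 children=['C', 'J'] (at root)
Step 4 (down 1): focus=J path=1 depth=1 children=[] left=['C'] right=[] parent=A
Step 5 (left): focus=C path=0 depth=1 children=['Z'] left=[] right=['J'] parent=A
Step 6 (up): focus=A path=root depth=0 children=['C', 'J'] (at root)
Step 7 (down 0): focus=C path=0 depth=1 children=['Z'] left=[] right=['J'] parent=A

Answer: A(C(Z(O(P))) J)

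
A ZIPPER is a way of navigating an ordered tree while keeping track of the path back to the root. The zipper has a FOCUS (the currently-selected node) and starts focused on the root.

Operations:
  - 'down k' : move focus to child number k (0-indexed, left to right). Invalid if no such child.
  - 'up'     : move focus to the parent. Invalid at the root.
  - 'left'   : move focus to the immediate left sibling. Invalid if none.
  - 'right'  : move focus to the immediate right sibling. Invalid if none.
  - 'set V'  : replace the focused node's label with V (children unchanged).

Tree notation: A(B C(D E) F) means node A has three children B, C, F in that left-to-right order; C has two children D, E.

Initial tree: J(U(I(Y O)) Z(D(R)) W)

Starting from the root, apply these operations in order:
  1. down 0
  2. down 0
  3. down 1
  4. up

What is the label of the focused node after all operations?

Step 1 (down 0): focus=U path=0 depth=1 children=['I'] left=[] right=['Z', 'W'] parent=J
Step 2 (down 0): focus=I path=0/0 depth=2 children=['Y', 'O'] left=[] right=[] parent=U
Step 3 (down 1): focus=O path=0/0/1 depth=3 children=[] left=['Y'] right=[] parent=I
Step 4 (up): focus=I path=0/0 depth=2 children=['Y', 'O'] left=[] right=[] parent=U

Answer: I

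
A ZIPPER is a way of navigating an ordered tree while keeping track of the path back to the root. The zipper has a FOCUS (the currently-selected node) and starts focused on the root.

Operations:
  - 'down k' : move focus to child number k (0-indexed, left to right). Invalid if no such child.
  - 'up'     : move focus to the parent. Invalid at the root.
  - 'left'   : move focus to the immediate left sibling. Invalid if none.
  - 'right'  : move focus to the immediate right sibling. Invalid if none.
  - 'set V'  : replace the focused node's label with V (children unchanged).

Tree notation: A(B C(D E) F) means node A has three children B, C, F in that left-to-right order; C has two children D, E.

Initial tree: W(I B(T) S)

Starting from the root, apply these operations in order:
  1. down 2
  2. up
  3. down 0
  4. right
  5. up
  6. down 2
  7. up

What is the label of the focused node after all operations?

Answer: W

Derivation:
Step 1 (down 2): focus=S path=2 depth=1 children=[] left=['I', 'B'] right=[] parent=W
Step 2 (up): focus=W path=root depth=0 children=['I', 'B', 'S'] (at root)
Step 3 (down 0): focus=I path=0 depth=1 children=[] left=[] right=['B', 'S'] parent=W
Step 4 (right): focus=B path=1 depth=1 children=['T'] left=['I'] right=['S'] parent=W
Step 5 (up): focus=W path=root depth=0 children=['I', 'B', 'S'] (at root)
Step 6 (down 2): focus=S path=2 depth=1 children=[] left=['I', 'B'] right=[] parent=W
Step 7 (up): focus=W path=root depth=0 children=['I', 'B', 'S'] (at root)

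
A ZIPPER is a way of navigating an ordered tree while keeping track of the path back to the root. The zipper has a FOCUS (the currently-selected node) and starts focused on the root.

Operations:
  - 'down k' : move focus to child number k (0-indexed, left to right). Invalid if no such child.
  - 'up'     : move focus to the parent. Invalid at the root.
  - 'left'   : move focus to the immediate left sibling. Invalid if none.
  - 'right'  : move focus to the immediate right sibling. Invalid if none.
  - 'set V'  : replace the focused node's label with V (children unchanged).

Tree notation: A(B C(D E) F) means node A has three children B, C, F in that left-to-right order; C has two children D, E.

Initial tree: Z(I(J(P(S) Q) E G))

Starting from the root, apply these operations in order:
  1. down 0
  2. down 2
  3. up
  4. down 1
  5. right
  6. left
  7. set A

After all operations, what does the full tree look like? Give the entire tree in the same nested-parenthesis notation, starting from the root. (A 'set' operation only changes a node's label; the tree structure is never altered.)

Answer: Z(I(J(P(S) Q) A G))

Derivation:
Step 1 (down 0): focus=I path=0 depth=1 children=['J', 'E', 'G'] left=[] right=[] parent=Z
Step 2 (down 2): focus=G path=0/2 depth=2 children=[] left=['J', 'E'] right=[] parent=I
Step 3 (up): focus=I path=0 depth=1 children=['J', 'E', 'G'] left=[] right=[] parent=Z
Step 4 (down 1): focus=E path=0/1 depth=2 children=[] left=['J'] right=['G'] parent=I
Step 5 (right): focus=G path=0/2 depth=2 children=[] left=['J', 'E'] right=[] parent=I
Step 6 (left): focus=E path=0/1 depth=2 children=[] left=['J'] right=['G'] parent=I
Step 7 (set A): focus=A path=0/1 depth=2 children=[] left=['J'] right=['G'] parent=I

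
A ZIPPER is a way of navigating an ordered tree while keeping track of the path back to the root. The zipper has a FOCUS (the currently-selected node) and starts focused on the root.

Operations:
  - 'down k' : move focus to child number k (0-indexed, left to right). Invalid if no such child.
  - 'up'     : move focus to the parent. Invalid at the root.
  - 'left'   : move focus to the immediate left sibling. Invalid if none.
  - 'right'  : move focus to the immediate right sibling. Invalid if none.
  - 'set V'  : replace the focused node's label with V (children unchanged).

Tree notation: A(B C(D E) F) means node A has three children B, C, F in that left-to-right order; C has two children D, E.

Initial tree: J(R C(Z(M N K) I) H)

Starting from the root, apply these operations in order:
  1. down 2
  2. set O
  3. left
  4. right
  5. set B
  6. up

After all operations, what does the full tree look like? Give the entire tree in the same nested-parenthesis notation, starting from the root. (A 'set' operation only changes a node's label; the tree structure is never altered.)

Answer: J(R C(Z(M N K) I) B)

Derivation:
Step 1 (down 2): focus=H path=2 depth=1 children=[] left=['R', 'C'] right=[] parent=J
Step 2 (set O): focus=O path=2 depth=1 children=[] left=['R', 'C'] right=[] parent=J
Step 3 (left): focus=C path=1 depth=1 children=['Z', 'I'] left=['R'] right=['O'] parent=J
Step 4 (right): focus=O path=2 depth=1 children=[] left=['R', 'C'] right=[] parent=J
Step 5 (set B): focus=B path=2 depth=1 children=[] left=['R', 'C'] right=[] parent=J
Step 6 (up): focus=J path=root depth=0 children=['R', 'C', 'B'] (at root)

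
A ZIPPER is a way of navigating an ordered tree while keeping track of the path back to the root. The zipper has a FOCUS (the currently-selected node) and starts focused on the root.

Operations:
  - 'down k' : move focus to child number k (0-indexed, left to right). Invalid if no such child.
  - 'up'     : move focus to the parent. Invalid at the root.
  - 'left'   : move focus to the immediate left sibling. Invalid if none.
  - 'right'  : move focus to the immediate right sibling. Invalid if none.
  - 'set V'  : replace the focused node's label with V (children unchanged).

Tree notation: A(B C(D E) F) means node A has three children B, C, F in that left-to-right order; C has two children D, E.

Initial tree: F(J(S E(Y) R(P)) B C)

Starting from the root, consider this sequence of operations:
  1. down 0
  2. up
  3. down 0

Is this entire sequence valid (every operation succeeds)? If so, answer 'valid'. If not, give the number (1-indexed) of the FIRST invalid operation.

Step 1 (down 0): focus=J path=0 depth=1 children=['S', 'E', 'R'] left=[] right=['B', 'C'] parent=F
Step 2 (up): focus=F path=root depth=0 children=['J', 'B', 'C'] (at root)
Step 3 (down 0): focus=J path=0 depth=1 children=['S', 'E', 'R'] left=[] right=['B', 'C'] parent=F

Answer: valid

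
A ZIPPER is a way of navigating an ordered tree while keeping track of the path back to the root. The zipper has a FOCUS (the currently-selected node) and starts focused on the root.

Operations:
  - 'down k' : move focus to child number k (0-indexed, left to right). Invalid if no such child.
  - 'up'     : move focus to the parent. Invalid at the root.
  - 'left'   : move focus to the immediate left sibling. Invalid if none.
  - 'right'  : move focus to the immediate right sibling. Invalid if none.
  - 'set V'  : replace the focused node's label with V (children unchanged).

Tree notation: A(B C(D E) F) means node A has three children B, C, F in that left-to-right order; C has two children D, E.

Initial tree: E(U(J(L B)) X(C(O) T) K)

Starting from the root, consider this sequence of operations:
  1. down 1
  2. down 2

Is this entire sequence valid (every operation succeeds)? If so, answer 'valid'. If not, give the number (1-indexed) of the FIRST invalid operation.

Step 1 (down 1): focus=X path=1 depth=1 children=['C', 'T'] left=['U'] right=['K'] parent=E
Step 2 (down 2): INVALID

Answer: 2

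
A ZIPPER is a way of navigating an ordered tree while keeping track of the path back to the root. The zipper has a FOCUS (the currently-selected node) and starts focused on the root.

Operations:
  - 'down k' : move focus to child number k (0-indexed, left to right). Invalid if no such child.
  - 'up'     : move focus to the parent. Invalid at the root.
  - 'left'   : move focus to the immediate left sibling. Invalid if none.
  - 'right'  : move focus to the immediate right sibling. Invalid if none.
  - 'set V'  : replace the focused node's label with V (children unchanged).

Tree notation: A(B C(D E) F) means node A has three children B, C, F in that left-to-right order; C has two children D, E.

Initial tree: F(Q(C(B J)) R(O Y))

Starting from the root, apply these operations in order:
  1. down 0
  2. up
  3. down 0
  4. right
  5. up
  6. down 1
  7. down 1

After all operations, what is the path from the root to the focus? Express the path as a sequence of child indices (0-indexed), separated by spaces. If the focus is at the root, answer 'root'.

Answer: 1 1

Derivation:
Step 1 (down 0): focus=Q path=0 depth=1 children=['C'] left=[] right=['R'] parent=F
Step 2 (up): focus=F path=root depth=0 children=['Q', 'R'] (at root)
Step 3 (down 0): focus=Q path=0 depth=1 children=['C'] left=[] right=['R'] parent=F
Step 4 (right): focus=R path=1 depth=1 children=['O', 'Y'] left=['Q'] right=[] parent=F
Step 5 (up): focus=F path=root depth=0 children=['Q', 'R'] (at root)
Step 6 (down 1): focus=R path=1 depth=1 children=['O', 'Y'] left=['Q'] right=[] parent=F
Step 7 (down 1): focus=Y path=1/1 depth=2 children=[] left=['O'] right=[] parent=R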